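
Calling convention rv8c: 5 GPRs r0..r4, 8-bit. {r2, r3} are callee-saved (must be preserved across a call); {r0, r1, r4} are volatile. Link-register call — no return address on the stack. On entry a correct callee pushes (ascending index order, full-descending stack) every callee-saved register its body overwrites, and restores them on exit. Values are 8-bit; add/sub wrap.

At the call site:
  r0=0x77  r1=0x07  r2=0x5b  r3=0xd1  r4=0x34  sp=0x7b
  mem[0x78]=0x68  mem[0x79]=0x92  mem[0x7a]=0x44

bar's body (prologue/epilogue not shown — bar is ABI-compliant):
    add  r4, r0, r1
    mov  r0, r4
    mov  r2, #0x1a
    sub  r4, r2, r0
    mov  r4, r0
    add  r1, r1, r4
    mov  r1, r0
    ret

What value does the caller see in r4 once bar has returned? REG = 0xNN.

REG = 0x7e

prologue: push r2 -> mem[0x7a]=0x5b, sp=0x7a
body[0] add  r4, r0, r1 -> r4=0x7e
body[1] mov  r0, r4 -> r0=0x7e
body[2] mov  r2, #0x1a -> r2=0x1a
body[3] sub  r4, r2, r0 -> r4=0x9c
body[4] mov  r4, r0 -> r4=0x7e
body[5] add  r1, r1, r4 -> r1=0x85
body[6] mov  r1, r0 -> r1=0x7e
epilogue: pop r2=0x5b, sp=0x7b
r4 is caller-saved -> body value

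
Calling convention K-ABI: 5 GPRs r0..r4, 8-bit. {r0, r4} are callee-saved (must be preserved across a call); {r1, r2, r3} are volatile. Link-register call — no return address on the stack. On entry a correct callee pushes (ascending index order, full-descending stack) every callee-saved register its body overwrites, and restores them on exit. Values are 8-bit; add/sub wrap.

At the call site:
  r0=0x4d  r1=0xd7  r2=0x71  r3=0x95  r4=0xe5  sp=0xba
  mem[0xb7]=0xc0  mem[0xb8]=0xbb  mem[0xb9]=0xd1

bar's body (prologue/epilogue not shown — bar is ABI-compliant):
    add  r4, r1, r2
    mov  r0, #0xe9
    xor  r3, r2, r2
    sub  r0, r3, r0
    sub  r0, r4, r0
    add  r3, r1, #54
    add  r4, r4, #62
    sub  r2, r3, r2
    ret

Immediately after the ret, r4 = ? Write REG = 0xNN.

prologue: push r0 → mem[0xb9]=0x4d, sp=0xb9
prologue: push r4 → mem[0xb8]=0xe5, sp=0xb8
body[0] add  r4, r1, r2 → r4=0x48
body[1] mov  r0, #0xe9 → r0=0xe9
body[2] xor  r3, r2, r2 → r3=0x00
body[3] sub  r0, r3, r0 → r0=0x17
body[4] sub  r0, r4, r0 → r0=0x31
body[5] add  r3, r1, #54 → r3=0x0d
body[6] add  r4, r4, #62 → r4=0x86
body[7] sub  r2, r3, r2 → r2=0x9c
epilogue: pop r4=0xe5, sp=0xb9
epilogue: pop r0=0x4d, sp=0xba
r4 is callee-saved → restored

REG = 0xe5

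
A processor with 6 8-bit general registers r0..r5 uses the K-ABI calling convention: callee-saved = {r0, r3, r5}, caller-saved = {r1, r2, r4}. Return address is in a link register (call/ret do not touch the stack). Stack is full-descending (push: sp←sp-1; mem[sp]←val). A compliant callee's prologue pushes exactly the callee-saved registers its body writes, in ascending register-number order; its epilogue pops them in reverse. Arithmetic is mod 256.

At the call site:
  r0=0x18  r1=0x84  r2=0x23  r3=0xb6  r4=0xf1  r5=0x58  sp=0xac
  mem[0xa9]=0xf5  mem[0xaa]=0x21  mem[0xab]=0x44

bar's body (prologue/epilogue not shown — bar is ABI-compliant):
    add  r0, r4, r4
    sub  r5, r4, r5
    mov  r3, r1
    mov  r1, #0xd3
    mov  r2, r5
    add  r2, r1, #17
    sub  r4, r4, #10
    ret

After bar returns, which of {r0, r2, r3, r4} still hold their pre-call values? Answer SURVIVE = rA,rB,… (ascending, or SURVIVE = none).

SURVIVE = r0,r3

prologue: push r0 -> mem[0xab]=0x18, sp=0xab
prologue: push r3 -> mem[0xaa]=0xb6, sp=0xaa
prologue: push r5 -> mem[0xa9]=0x58, sp=0xa9
body[0] add  r0, r4, r4 -> r0=0xe2
body[1] sub  r5, r4, r5 -> r5=0x99
body[2] mov  r3, r1 -> r3=0x84
body[3] mov  r1, #0xd3 -> r1=0xd3
body[4] mov  r2, r5 -> r2=0x99
body[5] add  r2, r1, #17 -> r2=0xe4
body[6] sub  r4, r4, #10 -> r4=0xe7
epilogue: pop r5=0x58, sp=0xaa
epilogue: pop r3=0xb6, sp=0xab
epilogue: pop r0=0x18, sp=0xac
r0: callee-saved, written=True
r2: caller-saved, written=True
r3: callee-saved, written=True
r4: caller-saved, written=True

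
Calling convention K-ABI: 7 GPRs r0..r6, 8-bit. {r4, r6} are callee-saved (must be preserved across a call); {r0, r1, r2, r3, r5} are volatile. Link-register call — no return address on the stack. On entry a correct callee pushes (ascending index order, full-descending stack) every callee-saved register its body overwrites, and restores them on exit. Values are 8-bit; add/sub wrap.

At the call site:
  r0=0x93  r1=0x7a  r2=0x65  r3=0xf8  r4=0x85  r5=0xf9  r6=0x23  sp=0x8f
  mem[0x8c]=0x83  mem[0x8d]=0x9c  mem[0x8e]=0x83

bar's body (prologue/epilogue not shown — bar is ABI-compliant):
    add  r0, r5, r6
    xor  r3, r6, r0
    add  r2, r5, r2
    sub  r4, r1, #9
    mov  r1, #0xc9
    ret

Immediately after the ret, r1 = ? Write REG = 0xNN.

prologue: push r4 -> mem[0x8e]=0x85, sp=0x8e
body[0] add  r0, r5, r6 -> r0=0x1c
body[1] xor  r3, r6, r0 -> r3=0x3f
body[2] add  r2, r5, r2 -> r2=0x5e
body[3] sub  r4, r1, #9 -> r4=0x71
body[4] mov  r1, #0xc9 -> r1=0xc9
epilogue: pop r4=0x85, sp=0x8f
r1 is caller-saved -> body value

REG = 0xc9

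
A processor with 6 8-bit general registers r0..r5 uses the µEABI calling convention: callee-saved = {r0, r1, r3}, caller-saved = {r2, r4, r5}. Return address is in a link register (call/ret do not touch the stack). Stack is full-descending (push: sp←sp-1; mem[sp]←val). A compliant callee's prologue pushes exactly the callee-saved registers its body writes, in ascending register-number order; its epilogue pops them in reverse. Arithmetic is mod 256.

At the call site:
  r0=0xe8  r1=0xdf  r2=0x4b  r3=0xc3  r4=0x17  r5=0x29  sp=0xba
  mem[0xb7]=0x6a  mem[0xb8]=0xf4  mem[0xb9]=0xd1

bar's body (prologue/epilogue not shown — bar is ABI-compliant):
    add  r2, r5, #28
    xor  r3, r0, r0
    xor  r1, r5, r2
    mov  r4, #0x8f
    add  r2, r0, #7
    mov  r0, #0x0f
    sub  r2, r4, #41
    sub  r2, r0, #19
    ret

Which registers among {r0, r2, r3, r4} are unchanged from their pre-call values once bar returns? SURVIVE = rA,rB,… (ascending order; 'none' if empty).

SURVIVE = r0,r3

prologue: push r0 -> mem[0xb9]=0xe8, sp=0xb9
prologue: push r1 -> mem[0xb8]=0xdf, sp=0xb8
prologue: push r3 -> mem[0xb7]=0xc3, sp=0xb7
body[0] add  r2, r5, #28 -> r2=0x45
body[1] xor  r3, r0, r0 -> r3=0x00
body[2] xor  r1, r5, r2 -> r1=0x6c
body[3] mov  r4, #0x8f -> r4=0x8f
body[4] add  r2, r0, #7 -> r2=0xef
body[5] mov  r0, #0x0f -> r0=0x0f
body[6] sub  r2, r4, #41 -> r2=0x66
body[7] sub  r2, r0, #19 -> r2=0xfc
epilogue: pop r3=0xc3, sp=0xb8
epilogue: pop r1=0xdf, sp=0xb9
epilogue: pop r0=0xe8, sp=0xba
r0: callee-saved, written=True
r2: caller-saved, written=True
r3: callee-saved, written=True
r4: caller-saved, written=True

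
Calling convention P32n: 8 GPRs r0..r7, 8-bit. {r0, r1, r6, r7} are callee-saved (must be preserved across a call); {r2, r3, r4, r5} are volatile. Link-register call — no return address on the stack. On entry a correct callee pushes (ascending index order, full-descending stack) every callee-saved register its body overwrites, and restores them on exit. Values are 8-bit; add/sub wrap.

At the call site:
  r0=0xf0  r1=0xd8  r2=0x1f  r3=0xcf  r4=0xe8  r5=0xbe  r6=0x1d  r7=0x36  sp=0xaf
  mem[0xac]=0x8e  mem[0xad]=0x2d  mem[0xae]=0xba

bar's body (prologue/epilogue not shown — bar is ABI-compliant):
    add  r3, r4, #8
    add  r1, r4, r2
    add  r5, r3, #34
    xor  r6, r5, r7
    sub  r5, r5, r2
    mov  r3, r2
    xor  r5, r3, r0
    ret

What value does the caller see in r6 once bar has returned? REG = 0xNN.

prologue: push r1 → mem[0xae]=0xd8, sp=0xae
prologue: push r6 → mem[0xad]=0x1d, sp=0xad
body[0] add  r3, r4, #8 → r3=0xf0
body[1] add  r1, r4, r2 → r1=0x07
body[2] add  r5, r3, #34 → r5=0x12
body[3] xor  r6, r5, r7 → r6=0x24
body[4] sub  r5, r5, r2 → r5=0xf3
body[5] mov  r3, r2 → r3=0x1f
body[6] xor  r5, r3, r0 → r5=0xef
epilogue: pop r6=0x1d, sp=0xae
epilogue: pop r1=0xd8, sp=0xaf
r6 is callee-saved → restored

REG = 0x1d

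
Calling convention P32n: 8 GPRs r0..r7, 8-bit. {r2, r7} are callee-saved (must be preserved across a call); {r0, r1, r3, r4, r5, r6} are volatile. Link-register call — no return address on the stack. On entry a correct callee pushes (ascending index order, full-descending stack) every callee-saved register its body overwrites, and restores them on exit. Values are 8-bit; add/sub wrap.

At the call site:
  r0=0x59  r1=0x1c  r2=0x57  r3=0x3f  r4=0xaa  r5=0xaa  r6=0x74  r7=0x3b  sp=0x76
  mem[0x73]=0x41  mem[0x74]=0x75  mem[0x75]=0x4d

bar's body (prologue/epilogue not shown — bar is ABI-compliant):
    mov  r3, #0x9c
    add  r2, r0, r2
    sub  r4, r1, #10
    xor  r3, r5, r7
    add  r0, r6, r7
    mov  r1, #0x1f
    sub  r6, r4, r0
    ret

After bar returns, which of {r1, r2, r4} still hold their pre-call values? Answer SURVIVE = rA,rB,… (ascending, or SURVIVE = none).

prologue: push r2 → mem[0x75]=0x57, sp=0x75
body[0] mov  r3, #0x9c → r3=0x9c
body[1] add  r2, r0, r2 → r2=0xb0
body[2] sub  r4, r1, #10 → r4=0x12
body[3] xor  r3, r5, r7 → r3=0x91
body[4] add  r0, r6, r7 → r0=0xaf
body[5] mov  r1, #0x1f → r1=0x1f
body[6] sub  r6, r4, r0 → r6=0x63
epilogue: pop r2=0x57, sp=0x76
r1: caller-saved, written=True
r2: callee-saved, written=True
r4: caller-saved, written=True

SURVIVE = r2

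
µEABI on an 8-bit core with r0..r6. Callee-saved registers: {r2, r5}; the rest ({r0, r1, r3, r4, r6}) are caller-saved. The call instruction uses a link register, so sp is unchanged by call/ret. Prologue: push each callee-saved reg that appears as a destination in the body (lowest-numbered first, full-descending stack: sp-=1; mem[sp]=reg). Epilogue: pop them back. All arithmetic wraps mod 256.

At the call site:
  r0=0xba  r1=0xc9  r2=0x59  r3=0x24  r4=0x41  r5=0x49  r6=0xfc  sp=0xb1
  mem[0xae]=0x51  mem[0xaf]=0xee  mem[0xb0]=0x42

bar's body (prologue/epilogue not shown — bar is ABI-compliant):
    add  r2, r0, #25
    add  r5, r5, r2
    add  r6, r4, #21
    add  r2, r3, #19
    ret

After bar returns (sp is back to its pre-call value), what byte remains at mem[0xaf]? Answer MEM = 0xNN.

prologue: push r2 -> mem[0xb0]=0x59, sp=0xb0
prologue: push r5 -> mem[0xaf]=0x49, sp=0xaf
body[0] add  r2, r0, #25 -> r2=0xd3
body[1] add  r5, r5, r2 -> r5=0x1c
body[2] add  r6, r4, #21 -> r6=0x56
body[3] add  r2, r3, #19 -> r2=0x37
epilogue: pop r5=0x49, sp=0xb0
epilogue: pop r2=0x59, sp=0xb1
prologue pushed ['r2', 'r5'] at ['0xb0', '0xaf']

MEM = 0x49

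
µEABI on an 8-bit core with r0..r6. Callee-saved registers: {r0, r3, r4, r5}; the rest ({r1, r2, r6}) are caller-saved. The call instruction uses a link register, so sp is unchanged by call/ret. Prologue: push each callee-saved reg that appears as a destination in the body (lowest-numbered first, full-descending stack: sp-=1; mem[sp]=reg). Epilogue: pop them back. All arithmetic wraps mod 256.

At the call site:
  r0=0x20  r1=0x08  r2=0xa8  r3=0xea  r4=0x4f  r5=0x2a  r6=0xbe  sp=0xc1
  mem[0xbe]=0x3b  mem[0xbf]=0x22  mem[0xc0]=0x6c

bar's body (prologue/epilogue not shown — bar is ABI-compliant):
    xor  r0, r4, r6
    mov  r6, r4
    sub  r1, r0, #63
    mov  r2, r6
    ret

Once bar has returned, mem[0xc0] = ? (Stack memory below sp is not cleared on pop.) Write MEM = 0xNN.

prologue: push r0 -> mem[0xc0]=0x20, sp=0xc0
body[0] xor  r0, r4, r6 -> r0=0xf1
body[1] mov  r6, r4 -> r6=0x4f
body[2] sub  r1, r0, #63 -> r1=0xb2
body[3] mov  r2, r6 -> r2=0x4f
epilogue: pop r0=0x20, sp=0xc1
prologue pushed ['r0'] at ['0xc0']

MEM = 0x20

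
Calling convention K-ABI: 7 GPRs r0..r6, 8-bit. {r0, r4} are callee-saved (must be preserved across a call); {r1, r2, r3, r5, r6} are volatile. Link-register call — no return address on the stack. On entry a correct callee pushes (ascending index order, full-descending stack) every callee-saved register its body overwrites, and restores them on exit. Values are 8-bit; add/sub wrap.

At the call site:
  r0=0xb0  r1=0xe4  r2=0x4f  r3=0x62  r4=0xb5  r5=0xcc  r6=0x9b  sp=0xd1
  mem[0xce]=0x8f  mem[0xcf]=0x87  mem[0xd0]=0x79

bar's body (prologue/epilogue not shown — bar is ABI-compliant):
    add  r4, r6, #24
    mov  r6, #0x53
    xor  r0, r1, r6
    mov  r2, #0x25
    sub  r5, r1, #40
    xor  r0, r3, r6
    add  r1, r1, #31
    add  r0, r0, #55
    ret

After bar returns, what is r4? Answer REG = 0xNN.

REG = 0xb5

prologue: push r0 → mem[0xd0]=0xb0, sp=0xd0
prologue: push r4 → mem[0xcf]=0xb5, sp=0xcf
body[0] add  r4, r6, #24 → r4=0xb3
body[1] mov  r6, #0x53 → r6=0x53
body[2] xor  r0, r1, r6 → r0=0xb7
body[3] mov  r2, #0x25 → r2=0x25
body[4] sub  r5, r1, #40 → r5=0xbc
body[5] xor  r0, r3, r6 → r0=0x31
body[6] add  r1, r1, #31 → r1=0x03
body[7] add  r0, r0, #55 → r0=0x68
epilogue: pop r4=0xb5, sp=0xd0
epilogue: pop r0=0xb0, sp=0xd1
r4 is callee-saved → restored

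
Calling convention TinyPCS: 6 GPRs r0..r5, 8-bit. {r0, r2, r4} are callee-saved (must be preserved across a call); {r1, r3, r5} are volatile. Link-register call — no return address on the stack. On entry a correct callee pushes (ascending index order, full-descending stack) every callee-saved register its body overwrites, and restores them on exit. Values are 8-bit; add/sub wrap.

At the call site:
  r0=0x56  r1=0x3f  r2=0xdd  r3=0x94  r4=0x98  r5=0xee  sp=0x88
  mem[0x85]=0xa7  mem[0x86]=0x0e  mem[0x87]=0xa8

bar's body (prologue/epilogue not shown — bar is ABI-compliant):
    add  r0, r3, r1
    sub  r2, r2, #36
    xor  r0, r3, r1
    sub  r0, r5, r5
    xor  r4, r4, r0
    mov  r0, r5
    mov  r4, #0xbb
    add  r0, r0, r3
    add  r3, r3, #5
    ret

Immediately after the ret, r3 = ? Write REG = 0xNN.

REG = 0x99

prologue: push r0 -> mem[0x87]=0x56, sp=0x87
prologue: push r2 -> mem[0x86]=0xdd, sp=0x86
prologue: push r4 -> mem[0x85]=0x98, sp=0x85
body[0] add  r0, r3, r1 -> r0=0xd3
body[1] sub  r2, r2, #36 -> r2=0xb9
body[2] xor  r0, r3, r1 -> r0=0xab
body[3] sub  r0, r5, r5 -> r0=0x00
body[4] xor  r4, r4, r0 -> r4=0x98
body[5] mov  r0, r5 -> r0=0xee
body[6] mov  r4, #0xbb -> r4=0xbb
body[7] add  r0, r0, r3 -> r0=0x82
body[8] add  r3, r3, #5 -> r3=0x99
epilogue: pop r4=0x98, sp=0x86
epilogue: pop r2=0xdd, sp=0x87
epilogue: pop r0=0x56, sp=0x88
r3 is caller-saved -> body value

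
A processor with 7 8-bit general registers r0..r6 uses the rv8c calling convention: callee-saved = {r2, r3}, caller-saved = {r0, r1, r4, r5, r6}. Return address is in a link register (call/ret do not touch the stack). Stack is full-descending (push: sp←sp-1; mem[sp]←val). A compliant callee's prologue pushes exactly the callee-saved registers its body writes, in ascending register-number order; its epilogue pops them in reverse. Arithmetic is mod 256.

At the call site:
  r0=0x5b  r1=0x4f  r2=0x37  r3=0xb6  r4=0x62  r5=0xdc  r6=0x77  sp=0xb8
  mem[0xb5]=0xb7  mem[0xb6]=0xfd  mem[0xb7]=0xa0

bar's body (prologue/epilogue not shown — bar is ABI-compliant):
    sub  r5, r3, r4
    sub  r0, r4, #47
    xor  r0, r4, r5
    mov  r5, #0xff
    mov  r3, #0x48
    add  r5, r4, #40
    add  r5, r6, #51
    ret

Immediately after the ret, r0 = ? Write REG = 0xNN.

prologue: push r3 → mem[0xb7]=0xb6, sp=0xb7
body[0] sub  r5, r3, r4 → r5=0x54
body[1] sub  r0, r4, #47 → r0=0x33
body[2] xor  r0, r4, r5 → r0=0x36
body[3] mov  r5, #0xff → r5=0xff
body[4] mov  r3, #0x48 → r3=0x48
body[5] add  r5, r4, #40 → r5=0x8a
body[6] add  r5, r6, #51 → r5=0xaa
epilogue: pop r3=0xb6, sp=0xb8
r0 is caller-saved → body value

REG = 0x36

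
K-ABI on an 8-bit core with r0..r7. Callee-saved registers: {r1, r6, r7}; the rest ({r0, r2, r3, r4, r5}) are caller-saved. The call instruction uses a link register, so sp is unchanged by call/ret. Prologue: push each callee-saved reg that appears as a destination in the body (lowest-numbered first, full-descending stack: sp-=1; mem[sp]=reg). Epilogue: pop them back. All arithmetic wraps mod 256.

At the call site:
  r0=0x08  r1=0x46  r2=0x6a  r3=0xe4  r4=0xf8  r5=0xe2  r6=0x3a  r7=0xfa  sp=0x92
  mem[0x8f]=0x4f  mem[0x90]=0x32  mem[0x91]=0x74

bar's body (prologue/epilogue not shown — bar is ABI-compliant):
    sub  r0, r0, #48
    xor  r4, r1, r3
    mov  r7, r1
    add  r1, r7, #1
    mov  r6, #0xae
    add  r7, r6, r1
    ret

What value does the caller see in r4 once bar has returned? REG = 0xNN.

prologue: push r1 -> mem[0x91]=0x46, sp=0x91
prologue: push r6 -> mem[0x90]=0x3a, sp=0x90
prologue: push r7 -> mem[0x8f]=0xfa, sp=0x8f
body[0] sub  r0, r0, #48 -> r0=0xd8
body[1] xor  r4, r1, r3 -> r4=0xa2
body[2] mov  r7, r1 -> r7=0x46
body[3] add  r1, r7, #1 -> r1=0x47
body[4] mov  r6, #0xae -> r6=0xae
body[5] add  r7, r6, r1 -> r7=0xf5
epilogue: pop r7=0xfa, sp=0x90
epilogue: pop r6=0x3a, sp=0x91
epilogue: pop r1=0x46, sp=0x92
r4 is caller-saved -> body value

REG = 0xa2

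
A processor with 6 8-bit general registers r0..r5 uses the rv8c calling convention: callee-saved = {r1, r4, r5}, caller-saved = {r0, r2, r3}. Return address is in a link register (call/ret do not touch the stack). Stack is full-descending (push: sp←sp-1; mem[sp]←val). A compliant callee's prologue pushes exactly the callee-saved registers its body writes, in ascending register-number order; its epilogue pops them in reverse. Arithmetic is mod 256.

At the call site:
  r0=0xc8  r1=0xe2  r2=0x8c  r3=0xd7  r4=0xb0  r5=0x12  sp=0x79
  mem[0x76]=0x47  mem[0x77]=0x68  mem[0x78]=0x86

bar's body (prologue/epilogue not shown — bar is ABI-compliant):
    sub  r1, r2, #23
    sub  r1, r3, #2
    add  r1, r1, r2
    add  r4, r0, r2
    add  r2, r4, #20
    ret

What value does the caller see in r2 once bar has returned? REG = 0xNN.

prologue: push r1 -> mem[0x78]=0xe2, sp=0x78
prologue: push r4 -> mem[0x77]=0xb0, sp=0x77
body[0] sub  r1, r2, #23 -> r1=0x75
body[1] sub  r1, r3, #2 -> r1=0xd5
body[2] add  r1, r1, r2 -> r1=0x61
body[3] add  r4, r0, r2 -> r4=0x54
body[4] add  r2, r4, #20 -> r2=0x68
epilogue: pop r4=0xb0, sp=0x78
epilogue: pop r1=0xe2, sp=0x79
r2 is caller-saved -> body value

REG = 0x68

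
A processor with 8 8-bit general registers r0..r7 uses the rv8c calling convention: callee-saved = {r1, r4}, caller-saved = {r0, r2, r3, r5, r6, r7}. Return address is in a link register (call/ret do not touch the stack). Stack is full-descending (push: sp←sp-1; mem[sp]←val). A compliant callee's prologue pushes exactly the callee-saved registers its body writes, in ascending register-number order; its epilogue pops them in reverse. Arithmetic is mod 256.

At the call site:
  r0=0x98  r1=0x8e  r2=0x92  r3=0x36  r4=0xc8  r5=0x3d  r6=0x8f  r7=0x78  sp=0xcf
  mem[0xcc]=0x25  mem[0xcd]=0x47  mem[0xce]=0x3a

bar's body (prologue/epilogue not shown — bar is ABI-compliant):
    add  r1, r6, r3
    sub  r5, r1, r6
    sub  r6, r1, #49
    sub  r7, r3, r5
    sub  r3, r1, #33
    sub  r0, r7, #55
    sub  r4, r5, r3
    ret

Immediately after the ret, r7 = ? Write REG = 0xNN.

REG = 0x00

prologue: push r1 -> mem[0xce]=0x8e, sp=0xce
prologue: push r4 -> mem[0xcd]=0xc8, sp=0xcd
body[0] add  r1, r6, r3 -> r1=0xc5
body[1] sub  r5, r1, r6 -> r5=0x36
body[2] sub  r6, r1, #49 -> r6=0x94
body[3] sub  r7, r3, r5 -> r7=0x00
body[4] sub  r3, r1, #33 -> r3=0xa4
body[5] sub  r0, r7, #55 -> r0=0xc9
body[6] sub  r4, r5, r3 -> r4=0x92
epilogue: pop r4=0xc8, sp=0xce
epilogue: pop r1=0x8e, sp=0xcf
r7 is caller-saved -> body value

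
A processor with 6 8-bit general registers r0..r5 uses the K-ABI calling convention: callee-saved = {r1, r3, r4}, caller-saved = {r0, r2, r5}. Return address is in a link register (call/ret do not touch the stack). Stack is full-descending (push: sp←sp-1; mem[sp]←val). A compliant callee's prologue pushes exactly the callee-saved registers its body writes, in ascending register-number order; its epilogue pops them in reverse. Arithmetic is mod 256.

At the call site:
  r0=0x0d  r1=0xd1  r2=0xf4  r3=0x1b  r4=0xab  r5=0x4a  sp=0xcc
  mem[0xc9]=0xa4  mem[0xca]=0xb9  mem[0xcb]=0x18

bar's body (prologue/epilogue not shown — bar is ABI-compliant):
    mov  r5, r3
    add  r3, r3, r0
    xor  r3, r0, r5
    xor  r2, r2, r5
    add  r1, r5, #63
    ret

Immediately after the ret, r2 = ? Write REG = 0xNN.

prologue: push r1 -> mem[0xcb]=0xd1, sp=0xcb
prologue: push r3 -> mem[0xca]=0x1b, sp=0xca
body[0] mov  r5, r3 -> r5=0x1b
body[1] add  r3, r3, r0 -> r3=0x28
body[2] xor  r3, r0, r5 -> r3=0x16
body[3] xor  r2, r2, r5 -> r2=0xef
body[4] add  r1, r5, #63 -> r1=0x5a
epilogue: pop r3=0x1b, sp=0xcb
epilogue: pop r1=0xd1, sp=0xcc
r2 is caller-saved -> body value

REG = 0xef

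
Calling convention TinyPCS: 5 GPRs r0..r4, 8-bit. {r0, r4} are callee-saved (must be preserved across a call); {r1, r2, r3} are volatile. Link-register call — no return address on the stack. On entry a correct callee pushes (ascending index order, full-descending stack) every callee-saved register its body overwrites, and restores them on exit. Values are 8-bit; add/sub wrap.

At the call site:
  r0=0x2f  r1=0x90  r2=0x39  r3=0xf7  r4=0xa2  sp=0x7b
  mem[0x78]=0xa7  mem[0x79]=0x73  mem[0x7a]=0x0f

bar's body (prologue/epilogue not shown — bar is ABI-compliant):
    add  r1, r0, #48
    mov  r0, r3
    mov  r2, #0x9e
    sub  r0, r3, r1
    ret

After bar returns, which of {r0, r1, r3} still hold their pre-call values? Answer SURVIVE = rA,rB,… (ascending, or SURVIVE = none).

SURVIVE = r0,r3

prologue: push r0 -> mem[0x7a]=0x2f, sp=0x7a
body[0] add  r1, r0, #48 -> r1=0x5f
body[1] mov  r0, r3 -> r0=0xf7
body[2] mov  r2, #0x9e -> r2=0x9e
body[3] sub  r0, r3, r1 -> r0=0x98
epilogue: pop r0=0x2f, sp=0x7b
r0: callee-saved, written=True
r1: caller-saved, written=True
r3: caller-saved, written=False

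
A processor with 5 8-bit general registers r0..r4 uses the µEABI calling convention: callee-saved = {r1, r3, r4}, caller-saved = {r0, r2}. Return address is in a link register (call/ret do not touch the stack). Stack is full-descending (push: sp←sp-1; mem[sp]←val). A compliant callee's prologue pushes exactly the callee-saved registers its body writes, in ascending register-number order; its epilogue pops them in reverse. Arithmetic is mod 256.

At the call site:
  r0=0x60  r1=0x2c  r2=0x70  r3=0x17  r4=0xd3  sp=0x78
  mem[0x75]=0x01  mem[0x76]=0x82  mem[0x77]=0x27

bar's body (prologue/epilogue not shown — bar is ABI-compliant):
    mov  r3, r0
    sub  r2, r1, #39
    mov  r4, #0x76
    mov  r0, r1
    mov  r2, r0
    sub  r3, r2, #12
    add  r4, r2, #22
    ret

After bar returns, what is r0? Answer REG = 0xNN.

REG = 0x2c

prologue: push r3 → mem[0x77]=0x17, sp=0x77
prologue: push r4 → mem[0x76]=0xd3, sp=0x76
body[0] mov  r3, r0 → r3=0x60
body[1] sub  r2, r1, #39 → r2=0x05
body[2] mov  r4, #0x76 → r4=0x76
body[3] mov  r0, r1 → r0=0x2c
body[4] mov  r2, r0 → r2=0x2c
body[5] sub  r3, r2, #12 → r3=0x20
body[6] add  r4, r2, #22 → r4=0x42
epilogue: pop r4=0xd3, sp=0x77
epilogue: pop r3=0x17, sp=0x78
r0 is caller-saved → body value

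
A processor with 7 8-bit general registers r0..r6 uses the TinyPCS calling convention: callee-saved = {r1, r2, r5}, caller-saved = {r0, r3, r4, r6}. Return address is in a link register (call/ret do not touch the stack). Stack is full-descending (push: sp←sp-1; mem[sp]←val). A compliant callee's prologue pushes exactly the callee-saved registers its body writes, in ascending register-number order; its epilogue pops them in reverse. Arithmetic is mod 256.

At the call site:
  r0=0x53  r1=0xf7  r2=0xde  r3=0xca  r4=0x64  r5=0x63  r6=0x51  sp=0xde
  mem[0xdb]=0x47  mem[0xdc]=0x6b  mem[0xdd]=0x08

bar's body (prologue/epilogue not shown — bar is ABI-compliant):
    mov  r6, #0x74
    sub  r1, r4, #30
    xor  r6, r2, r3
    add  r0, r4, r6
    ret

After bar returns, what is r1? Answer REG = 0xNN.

prologue: push r1 → mem[0xdd]=0xf7, sp=0xdd
body[0] mov  r6, #0x74 → r6=0x74
body[1] sub  r1, r4, #30 → r1=0x46
body[2] xor  r6, r2, r3 → r6=0x14
body[3] add  r0, r4, r6 → r0=0x78
epilogue: pop r1=0xf7, sp=0xde
r1 is callee-saved → restored

REG = 0xf7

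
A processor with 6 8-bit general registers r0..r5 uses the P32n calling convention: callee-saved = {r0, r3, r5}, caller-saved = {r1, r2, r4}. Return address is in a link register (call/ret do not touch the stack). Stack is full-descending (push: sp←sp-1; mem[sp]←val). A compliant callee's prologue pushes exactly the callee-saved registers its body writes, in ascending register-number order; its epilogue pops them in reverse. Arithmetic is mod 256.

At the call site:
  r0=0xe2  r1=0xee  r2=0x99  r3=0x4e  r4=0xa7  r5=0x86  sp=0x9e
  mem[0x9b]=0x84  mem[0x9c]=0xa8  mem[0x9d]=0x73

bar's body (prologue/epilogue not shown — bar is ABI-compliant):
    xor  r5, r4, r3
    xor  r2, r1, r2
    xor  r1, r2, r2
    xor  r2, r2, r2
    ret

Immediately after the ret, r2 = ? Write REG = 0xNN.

prologue: push r5 -> mem[0x9d]=0x86, sp=0x9d
body[0] xor  r5, r4, r3 -> r5=0xe9
body[1] xor  r2, r1, r2 -> r2=0x77
body[2] xor  r1, r2, r2 -> r1=0x00
body[3] xor  r2, r2, r2 -> r2=0x00
epilogue: pop r5=0x86, sp=0x9e
r2 is caller-saved -> body value

REG = 0x00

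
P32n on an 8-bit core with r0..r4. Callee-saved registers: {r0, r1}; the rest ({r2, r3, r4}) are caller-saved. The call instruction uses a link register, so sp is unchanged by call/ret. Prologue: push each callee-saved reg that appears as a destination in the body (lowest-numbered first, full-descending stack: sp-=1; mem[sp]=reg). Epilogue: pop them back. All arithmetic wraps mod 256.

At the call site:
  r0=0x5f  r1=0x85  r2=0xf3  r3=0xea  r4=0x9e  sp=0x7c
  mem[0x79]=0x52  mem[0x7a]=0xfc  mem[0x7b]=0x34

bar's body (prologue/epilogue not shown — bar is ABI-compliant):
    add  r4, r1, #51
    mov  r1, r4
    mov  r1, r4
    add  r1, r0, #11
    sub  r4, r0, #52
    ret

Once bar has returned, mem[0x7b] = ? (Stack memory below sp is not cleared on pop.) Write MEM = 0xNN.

MEM = 0x85

prologue: push r1 -> mem[0x7b]=0x85, sp=0x7b
body[0] add  r4, r1, #51 -> r4=0xb8
body[1] mov  r1, r4 -> r1=0xb8
body[2] mov  r1, r4 -> r1=0xb8
body[3] add  r1, r0, #11 -> r1=0x6a
body[4] sub  r4, r0, #52 -> r4=0x2b
epilogue: pop r1=0x85, sp=0x7c
prologue pushed ['r1'] at ['0x7b']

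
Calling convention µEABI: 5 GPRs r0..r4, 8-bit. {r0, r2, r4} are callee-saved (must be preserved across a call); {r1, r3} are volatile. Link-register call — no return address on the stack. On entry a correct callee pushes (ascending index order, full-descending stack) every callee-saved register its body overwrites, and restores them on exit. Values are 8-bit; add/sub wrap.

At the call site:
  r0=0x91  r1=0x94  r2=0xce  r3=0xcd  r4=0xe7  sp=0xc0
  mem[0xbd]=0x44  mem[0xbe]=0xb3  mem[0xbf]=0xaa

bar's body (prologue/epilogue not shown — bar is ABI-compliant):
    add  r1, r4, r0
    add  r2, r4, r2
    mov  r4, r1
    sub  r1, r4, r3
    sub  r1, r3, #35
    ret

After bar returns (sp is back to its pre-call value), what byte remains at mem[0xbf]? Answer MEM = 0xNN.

MEM = 0xce

prologue: push r2 -> mem[0xbf]=0xce, sp=0xbf
prologue: push r4 -> mem[0xbe]=0xe7, sp=0xbe
body[0] add  r1, r4, r0 -> r1=0x78
body[1] add  r2, r4, r2 -> r2=0xb5
body[2] mov  r4, r1 -> r4=0x78
body[3] sub  r1, r4, r3 -> r1=0xab
body[4] sub  r1, r3, #35 -> r1=0xaa
epilogue: pop r4=0xe7, sp=0xbf
epilogue: pop r2=0xce, sp=0xc0
prologue pushed ['r2', 'r4'] at ['0xbf', '0xbe']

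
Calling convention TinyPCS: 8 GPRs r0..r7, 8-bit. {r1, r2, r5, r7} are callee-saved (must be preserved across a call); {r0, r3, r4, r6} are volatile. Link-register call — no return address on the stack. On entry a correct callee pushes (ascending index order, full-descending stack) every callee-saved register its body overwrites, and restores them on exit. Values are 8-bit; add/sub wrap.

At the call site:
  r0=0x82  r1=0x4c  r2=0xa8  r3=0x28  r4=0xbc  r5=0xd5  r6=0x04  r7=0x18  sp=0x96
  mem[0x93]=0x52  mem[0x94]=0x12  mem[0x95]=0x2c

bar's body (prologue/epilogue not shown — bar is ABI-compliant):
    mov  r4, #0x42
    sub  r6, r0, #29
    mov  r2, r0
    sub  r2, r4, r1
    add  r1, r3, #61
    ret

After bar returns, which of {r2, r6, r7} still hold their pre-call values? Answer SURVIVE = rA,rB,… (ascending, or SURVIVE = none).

prologue: push r1 -> mem[0x95]=0x4c, sp=0x95
prologue: push r2 -> mem[0x94]=0xa8, sp=0x94
body[0] mov  r4, #0x42 -> r4=0x42
body[1] sub  r6, r0, #29 -> r6=0x65
body[2] mov  r2, r0 -> r2=0x82
body[3] sub  r2, r4, r1 -> r2=0xf6
body[4] add  r1, r3, #61 -> r1=0x65
epilogue: pop r2=0xa8, sp=0x95
epilogue: pop r1=0x4c, sp=0x96
r2: callee-saved, written=True
r6: caller-saved, written=True
r7: callee-saved, written=False

SURVIVE = r2,r7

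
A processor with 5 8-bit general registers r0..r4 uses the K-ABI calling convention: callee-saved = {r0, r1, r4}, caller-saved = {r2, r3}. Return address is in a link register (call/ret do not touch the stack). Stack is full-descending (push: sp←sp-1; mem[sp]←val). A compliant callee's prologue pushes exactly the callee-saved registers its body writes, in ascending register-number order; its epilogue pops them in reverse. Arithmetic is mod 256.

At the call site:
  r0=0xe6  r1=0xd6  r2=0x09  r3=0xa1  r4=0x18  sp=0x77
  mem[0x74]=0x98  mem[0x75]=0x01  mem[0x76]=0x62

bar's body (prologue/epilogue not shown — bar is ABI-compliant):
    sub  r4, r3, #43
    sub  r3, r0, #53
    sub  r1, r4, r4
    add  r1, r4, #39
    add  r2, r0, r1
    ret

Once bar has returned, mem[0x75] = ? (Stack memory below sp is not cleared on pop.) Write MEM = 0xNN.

MEM = 0x18

prologue: push r1 -> mem[0x76]=0xd6, sp=0x76
prologue: push r4 -> mem[0x75]=0x18, sp=0x75
body[0] sub  r4, r3, #43 -> r4=0x76
body[1] sub  r3, r0, #53 -> r3=0xb1
body[2] sub  r1, r4, r4 -> r1=0x00
body[3] add  r1, r4, #39 -> r1=0x9d
body[4] add  r2, r0, r1 -> r2=0x83
epilogue: pop r4=0x18, sp=0x76
epilogue: pop r1=0xd6, sp=0x77
prologue pushed ['r1', 'r4'] at ['0x76', '0x75']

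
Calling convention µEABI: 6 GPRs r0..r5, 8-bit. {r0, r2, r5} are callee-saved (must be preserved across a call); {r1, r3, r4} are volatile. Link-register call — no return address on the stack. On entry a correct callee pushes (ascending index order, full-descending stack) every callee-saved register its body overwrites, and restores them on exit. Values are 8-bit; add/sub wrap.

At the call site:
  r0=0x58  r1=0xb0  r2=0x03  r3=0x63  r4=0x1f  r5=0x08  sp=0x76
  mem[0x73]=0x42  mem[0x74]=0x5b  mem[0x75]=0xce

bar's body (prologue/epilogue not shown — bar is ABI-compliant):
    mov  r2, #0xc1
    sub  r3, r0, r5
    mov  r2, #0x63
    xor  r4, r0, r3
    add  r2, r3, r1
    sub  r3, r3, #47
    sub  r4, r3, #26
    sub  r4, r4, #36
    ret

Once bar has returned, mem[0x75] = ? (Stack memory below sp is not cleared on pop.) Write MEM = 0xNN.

prologue: push r2 -> mem[0x75]=0x03, sp=0x75
body[0] mov  r2, #0xc1 -> r2=0xc1
body[1] sub  r3, r0, r5 -> r3=0x50
body[2] mov  r2, #0x63 -> r2=0x63
body[3] xor  r4, r0, r3 -> r4=0x08
body[4] add  r2, r3, r1 -> r2=0x00
body[5] sub  r3, r3, #47 -> r3=0x21
body[6] sub  r4, r3, #26 -> r4=0x07
body[7] sub  r4, r4, #36 -> r4=0xe3
epilogue: pop r2=0x03, sp=0x76
prologue pushed ['r2'] at ['0x75']

MEM = 0x03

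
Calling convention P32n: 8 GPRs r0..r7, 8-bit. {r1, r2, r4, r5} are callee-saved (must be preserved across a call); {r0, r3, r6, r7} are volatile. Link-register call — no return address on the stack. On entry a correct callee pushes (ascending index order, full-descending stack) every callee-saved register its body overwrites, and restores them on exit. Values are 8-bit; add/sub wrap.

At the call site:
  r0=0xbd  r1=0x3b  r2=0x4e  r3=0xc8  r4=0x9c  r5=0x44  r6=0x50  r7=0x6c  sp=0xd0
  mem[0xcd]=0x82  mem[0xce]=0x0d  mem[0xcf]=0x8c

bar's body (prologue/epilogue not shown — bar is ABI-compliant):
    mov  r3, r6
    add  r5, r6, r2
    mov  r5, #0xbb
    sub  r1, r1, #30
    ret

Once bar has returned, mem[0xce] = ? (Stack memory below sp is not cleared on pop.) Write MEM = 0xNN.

MEM = 0x44

prologue: push r1 → mem[0xcf]=0x3b, sp=0xcf
prologue: push r5 → mem[0xce]=0x44, sp=0xce
body[0] mov  r3, r6 → r3=0x50
body[1] add  r5, r6, r2 → r5=0x9e
body[2] mov  r5, #0xbb → r5=0xbb
body[3] sub  r1, r1, #30 → r1=0x1d
epilogue: pop r5=0x44, sp=0xcf
epilogue: pop r1=0x3b, sp=0xd0
prologue pushed ['r1', 'r5'] at ['0xcf', '0xce']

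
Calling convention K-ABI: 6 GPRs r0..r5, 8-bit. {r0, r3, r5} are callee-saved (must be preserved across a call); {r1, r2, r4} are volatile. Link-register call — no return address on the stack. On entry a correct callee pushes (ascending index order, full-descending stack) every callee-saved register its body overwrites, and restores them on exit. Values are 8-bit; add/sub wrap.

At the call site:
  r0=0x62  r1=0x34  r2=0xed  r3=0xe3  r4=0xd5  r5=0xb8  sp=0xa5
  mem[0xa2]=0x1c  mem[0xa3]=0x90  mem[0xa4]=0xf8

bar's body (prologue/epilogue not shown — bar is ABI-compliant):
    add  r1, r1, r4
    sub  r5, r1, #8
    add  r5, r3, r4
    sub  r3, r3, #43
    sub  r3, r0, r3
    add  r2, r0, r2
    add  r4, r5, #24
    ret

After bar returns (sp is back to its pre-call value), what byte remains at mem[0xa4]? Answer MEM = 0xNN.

prologue: push r3 → mem[0xa4]=0xe3, sp=0xa4
prologue: push r5 → mem[0xa3]=0xb8, sp=0xa3
body[0] add  r1, r1, r4 → r1=0x09
body[1] sub  r5, r1, #8 → r5=0x01
body[2] add  r5, r3, r4 → r5=0xb8
body[3] sub  r3, r3, #43 → r3=0xb8
body[4] sub  r3, r0, r3 → r3=0xaa
body[5] add  r2, r0, r2 → r2=0x4f
body[6] add  r4, r5, #24 → r4=0xd0
epilogue: pop r5=0xb8, sp=0xa4
epilogue: pop r3=0xe3, sp=0xa5
prologue pushed ['r3', 'r5'] at ['0xa4', '0xa3']

MEM = 0xe3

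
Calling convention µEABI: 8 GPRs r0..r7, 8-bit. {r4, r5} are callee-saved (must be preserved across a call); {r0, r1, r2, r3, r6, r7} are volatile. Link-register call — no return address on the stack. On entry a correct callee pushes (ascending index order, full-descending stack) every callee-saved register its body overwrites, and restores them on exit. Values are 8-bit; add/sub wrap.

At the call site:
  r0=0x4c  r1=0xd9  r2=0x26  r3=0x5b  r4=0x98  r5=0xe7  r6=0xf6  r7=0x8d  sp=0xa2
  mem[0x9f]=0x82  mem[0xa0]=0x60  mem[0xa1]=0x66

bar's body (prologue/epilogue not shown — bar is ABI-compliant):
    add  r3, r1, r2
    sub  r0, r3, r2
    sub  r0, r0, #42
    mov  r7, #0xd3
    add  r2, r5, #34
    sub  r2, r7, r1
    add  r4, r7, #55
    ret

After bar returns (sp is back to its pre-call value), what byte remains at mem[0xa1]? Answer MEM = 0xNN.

MEM = 0x98

prologue: push r4 → mem[0xa1]=0x98, sp=0xa1
body[0] add  r3, r1, r2 → r3=0xff
body[1] sub  r0, r3, r2 → r0=0xd9
body[2] sub  r0, r0, #42 → r0=0xaf
body[3] mov  r7, #0xd3 → r7=0xd3
body[4] add  r2, r5, #34 → r2=0x09
body[5] sub  r2, r7, r1 → r2=0xfa
body[6] add  r4, r7, #55 → r4=0x0a
epilogue: pop r4=0x98, sp=0xa2
prologue pushed ['r4'] at ['0xa1']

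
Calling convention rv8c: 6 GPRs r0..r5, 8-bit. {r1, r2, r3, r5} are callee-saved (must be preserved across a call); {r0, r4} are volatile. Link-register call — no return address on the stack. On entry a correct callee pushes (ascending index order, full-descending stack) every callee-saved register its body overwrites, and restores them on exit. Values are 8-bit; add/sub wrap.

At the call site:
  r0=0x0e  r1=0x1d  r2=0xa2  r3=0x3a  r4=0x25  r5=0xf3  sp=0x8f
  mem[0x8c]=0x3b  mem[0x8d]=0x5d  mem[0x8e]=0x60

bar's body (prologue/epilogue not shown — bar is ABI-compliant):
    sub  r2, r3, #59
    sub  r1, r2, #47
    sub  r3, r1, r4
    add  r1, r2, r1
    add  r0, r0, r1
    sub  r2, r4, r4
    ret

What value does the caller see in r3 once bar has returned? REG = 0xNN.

REG = 0x3a

prologue: push r1 → mem[0x8e]=0x1d, sp=0x8e
prologue: push r2 → mem[0x8d]=0xa2, sp=0x8d
prologue: push r3 → mem[0x8c]=0x3a, sp=0x8c
body[0] sub  r2, r3, #59 → r2=0xff
body[1] sub  r1, r2, #47 → r1=0xd0
body[2] sub  r3, r1, r4 → r3=0xab
body[3] add  r1, r2, r1 → r1=0xcf
body[4] add  r0, r0, r1 → r0=0xdd
body[5] sub  r2, r4, r4 → r2=0x00
epilogue: pop r3=0x3a, sp=0x8d
epilogue: pop r2=0xa2, sp=0x8e
epilogue: pop r1=0x1d, sp=0x8f
r3 is callee-saved → restored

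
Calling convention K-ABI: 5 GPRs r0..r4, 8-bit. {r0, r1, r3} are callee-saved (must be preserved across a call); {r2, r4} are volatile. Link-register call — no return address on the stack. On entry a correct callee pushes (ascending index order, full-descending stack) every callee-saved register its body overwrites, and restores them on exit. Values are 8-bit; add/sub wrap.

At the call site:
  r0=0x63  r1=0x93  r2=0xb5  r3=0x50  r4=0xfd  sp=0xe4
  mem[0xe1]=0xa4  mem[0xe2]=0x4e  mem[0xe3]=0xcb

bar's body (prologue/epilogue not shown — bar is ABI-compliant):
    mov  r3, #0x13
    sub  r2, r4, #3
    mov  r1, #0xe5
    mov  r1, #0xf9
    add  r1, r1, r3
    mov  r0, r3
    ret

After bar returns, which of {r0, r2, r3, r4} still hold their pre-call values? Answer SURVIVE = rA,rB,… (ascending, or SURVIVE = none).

prologue: push r0 -> mem[0xe3]=0x63, sp=0xe3
prologue: push r1 -> mem[0xe2]=0x93, sp=0xe2
prologue: push r3 -> mem[0xe1]=0x50, sp=0xe1
body[0] mov  r3, #0x13 -> r3=0x13
body[1] sub  r2, r4, #3 -> r2=0xfa
body[2] mov  r1, #0xe5 -> r1=0xe5
body[3] mov  r1, #0xf9 -> r1=0xf9
body[4] add  r1, r1, r3 -> r1=0x0c
body[5] mov  r0, r3 -> r0=0x13
epilogue: pop r3=0x50, sp=0xe2
epilogue: pop r1=0x93, sp=0xe3
epilogue: pop r0=0x63, sp=0xe4
r0: callee-saved, written=True
r2: caller-saved, written=True
r3: callee-saved, written=True
r4: caller-saved, written=False

SURVIVE = r0,r3,r4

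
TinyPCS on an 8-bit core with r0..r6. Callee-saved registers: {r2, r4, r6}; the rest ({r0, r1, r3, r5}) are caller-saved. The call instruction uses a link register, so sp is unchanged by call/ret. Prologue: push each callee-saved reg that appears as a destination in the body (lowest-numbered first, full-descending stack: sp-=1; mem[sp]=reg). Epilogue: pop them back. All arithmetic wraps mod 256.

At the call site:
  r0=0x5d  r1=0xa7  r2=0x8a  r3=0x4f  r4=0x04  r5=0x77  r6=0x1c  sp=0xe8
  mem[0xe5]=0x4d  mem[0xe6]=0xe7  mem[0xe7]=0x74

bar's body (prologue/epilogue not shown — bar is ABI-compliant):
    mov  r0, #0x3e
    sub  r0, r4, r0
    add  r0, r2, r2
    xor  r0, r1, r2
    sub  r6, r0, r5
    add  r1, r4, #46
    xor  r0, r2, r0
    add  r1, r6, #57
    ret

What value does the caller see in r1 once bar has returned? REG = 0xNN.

REG = 0xef

prologue: push r6 -> mem[0xe7]=0x1c, sp=0xe7
body[0] mov  r0, #0x3e -> r0=0x3e
body[1] sub  r0, r4, r0 -> r0=0xc6
body[2] add  r0, r2, r2 -> r0=0x14
body[3] xor  r0, r1, r2 -> r0=0x2d
body[4] sub  r6, r0, r5 -> r6=0xb6
body[5] add  r1, r4, #46 -> r1=0x32
body[6] xor  r0, r2, r0 -> r0=0xa7
body[7] add  r1, r6, #57 -> r1=0xef
epilogue: pop r6=0x1c, sp=0xe8
r1 is caller-saved -> body value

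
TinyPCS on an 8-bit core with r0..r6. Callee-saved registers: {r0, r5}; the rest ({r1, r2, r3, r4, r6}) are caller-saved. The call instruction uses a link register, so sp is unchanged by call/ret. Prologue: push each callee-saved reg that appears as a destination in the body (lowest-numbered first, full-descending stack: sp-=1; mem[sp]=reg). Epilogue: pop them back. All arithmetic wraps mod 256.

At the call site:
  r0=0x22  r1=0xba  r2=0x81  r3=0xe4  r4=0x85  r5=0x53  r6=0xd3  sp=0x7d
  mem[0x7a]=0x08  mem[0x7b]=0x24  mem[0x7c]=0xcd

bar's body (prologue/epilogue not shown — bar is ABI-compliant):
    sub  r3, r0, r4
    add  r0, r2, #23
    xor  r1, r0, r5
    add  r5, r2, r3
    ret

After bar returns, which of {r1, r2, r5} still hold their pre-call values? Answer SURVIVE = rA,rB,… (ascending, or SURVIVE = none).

SURVIVE = r2,r5

prologue: push r0 -> mem[0x7c]=0x22, sp=0x7c
prologue: push r5 -> mem[0x7b]=0x53, sp=0x7b
body[0] sub  r3, r0, r4 -> r3=0x9d
body[1] add  r0, r2, #23 -> r0=0x98
body[2] xor  r1, r0, r5 -> r1=0xcb
body[3] add  r5, r2, r3 -> r5=0x1e
epilogue: pop r5=0x53, sp=0x7c
epilogue: pop r0=0x22, sp=0x7d
r1: caller-saved, written=True
r2: caller-saved, written=False
r5: callee-saved, written=True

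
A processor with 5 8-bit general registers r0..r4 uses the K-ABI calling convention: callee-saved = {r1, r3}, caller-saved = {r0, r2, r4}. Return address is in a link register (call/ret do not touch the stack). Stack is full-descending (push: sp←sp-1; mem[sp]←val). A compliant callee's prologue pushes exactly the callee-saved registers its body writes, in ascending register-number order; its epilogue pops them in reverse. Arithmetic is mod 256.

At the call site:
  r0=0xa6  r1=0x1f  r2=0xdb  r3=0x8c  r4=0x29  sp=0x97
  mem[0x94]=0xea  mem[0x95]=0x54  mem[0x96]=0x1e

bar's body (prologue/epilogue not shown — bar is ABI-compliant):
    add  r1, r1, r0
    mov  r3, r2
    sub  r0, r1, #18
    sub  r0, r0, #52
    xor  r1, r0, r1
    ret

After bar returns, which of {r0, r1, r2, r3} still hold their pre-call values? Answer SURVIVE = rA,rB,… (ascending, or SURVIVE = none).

SURVIVE = r1,r2,r3

prologue: push r1 -> mem[0x96]=0x1f, sp=0x96
prologue: push r3 -> mem[0x95]=0x8c, sp=0x95
body[0] add  r1, r1, r0 -> r1=0xc5
body[1] mov  r3, r2 -> r3=0xdb
body[2] sub  r0, r1, #18 -> r0=0xb3
body[3] sub  r0, r0, #52 -> r0=0x7f
body[4] xor  r1, r0, r1 -> r1=0xba
epilogue: pop r3=0x8c, sp=0x96
epilogue: pop r1=0x1f, sp=0x97
r0: caller-saved, written=True
r1: callee-saved, written=True
r2: caller-saved, written=False
r3: callee-saved, written=True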